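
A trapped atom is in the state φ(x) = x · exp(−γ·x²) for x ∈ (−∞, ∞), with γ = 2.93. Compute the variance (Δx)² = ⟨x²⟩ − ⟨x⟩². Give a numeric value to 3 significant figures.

Compute ⟨x⟩ and ⟨x²⟩ separately, then (Δx)² = ⟨x²⟩ − ⟨x⟩².
Expand each integrand as polynomial × e^(−2γx²) and use ∫x^(2j)·e^(−2γx²) dx = (2j−1)!!/(4γ)^j · √(π/(2γ)), odd powers → 0; here √(π/(2γ)) = 0.73219.
Normalization: ∫|φ|² dx = 0.062474.
⟨x⟩ = 0.0000 and ⟨x²⟩ = 0.25597.
(Δx)² = 0.25597 − (0.0000)² = 0.25597.

0.256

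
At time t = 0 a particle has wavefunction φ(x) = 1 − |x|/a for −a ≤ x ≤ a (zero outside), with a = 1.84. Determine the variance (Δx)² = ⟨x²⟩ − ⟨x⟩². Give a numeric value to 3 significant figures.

0.339

Compute ⟨x⟩ and ⟨x²⟩ separately, then (Δx)² = ⟨x²⟩ − ⟨x⟩².
φ is even, so ∫ over [−a, a] = 2∫₀ᵃ with φ = 1 − x/a there: ∫₀ᵃ (1 − x/a)² dx = a/3, ∫₀ᵃ x²(1 − x/a)² dx = a³/30, ∫₀ᵃ x⁴(1 − x/a)² dx = a⁵/105.
Normalization: ∫|φ|² dx = 1.2267.
⟨x⟩ = 0.0000 and ⟨x²⟩ = 0.33856.
(Δx)² = 0.33856 − (0.0000)² = 0.33856.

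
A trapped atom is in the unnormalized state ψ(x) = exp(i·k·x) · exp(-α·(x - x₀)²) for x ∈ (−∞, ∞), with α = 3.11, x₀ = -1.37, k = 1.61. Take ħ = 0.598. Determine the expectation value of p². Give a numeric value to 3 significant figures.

p² ψ = −ħ² d²ψ/dx²; ⟨p²⟩ = −ħ² ∫ ψ*·ψ'' dx / ∫|ψ|² dx.
Gaussian moments (u = x − x₀): ∫u^(2j)·e^(−2αu²) du = (2j−1)!!/(4α)^j · √(π/(2α)), odd powers integrate to 0; here √(π/(2α)) = 0.71069. Derivatives: ψ′ = (ik − 2αu)·ψ, ψ″ = ((ik − 2αu)² − 2α)·ψ; the odd-in-u pieces drop out.
State is unnormalized: ∫|ψ|² dx = 0.71069, and ∫ψ*·(−ħ² ψ'') dx = 1.4492, so ⟨p²⟩ = 1.4492 / 0.71069.
⟨p²⟩ = 2.0391.

2.04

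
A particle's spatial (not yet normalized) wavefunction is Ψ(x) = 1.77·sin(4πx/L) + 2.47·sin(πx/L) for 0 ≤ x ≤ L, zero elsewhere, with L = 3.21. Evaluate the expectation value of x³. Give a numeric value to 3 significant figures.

5.92

⟨x³⟩ = ∫ x³·|Ψ|² dx / ∫|Ψ|² dx (integrals over the domain).
On 0 ≤ x ≤ L (j ≠ l): ∫sin²(jπx/L) dx = L/2, ∫sin(jπx/L)·sin(lπx/L) dx = 0; diagonal moments ∫x·sin²(jπx/L) dx = L²/4, ∫x²·sin²(jπx/L) dx = L³·(1/6 − 1/(4j²π²)); cross terms ∫x·sin(jπx/L)·sin(lπx/L) dx = 0 for j + l even and −4jlL²/(π²(j² − l²)²) for j + l odd, ∫x²·sin(jπx/L)·sin(lπx/L) dx = (−1)^(j+l)·4jlL³/(π²(j² − l²)²); higher powers the same way via product-to-sum and parts.
State is unnormalized: ∫|Ψ|² dx = 14.820, and ∫Ψ*·x³·Ψ dx = 87.728, so ⟨x³⟩ = 87.728 / 14.820.
⟨x³⟩ = 5.9195.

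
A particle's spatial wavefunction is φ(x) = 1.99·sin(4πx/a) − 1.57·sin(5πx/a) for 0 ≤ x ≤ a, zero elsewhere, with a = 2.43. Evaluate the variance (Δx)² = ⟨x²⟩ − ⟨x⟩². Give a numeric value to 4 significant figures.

0.2522

Compute ⟨x⟩ and ⟨x²⟩ separately, then (Δx)² = ⟨x²⟩ − ⟨x⟩².
On 0 ≤ x ≤ a (j ≠ l): ∫sin²(jπx/a) dx = a/2, ∫sin(jπx/a)·sin(lπx/a) dx = 0; diagonal moments ∫x·sin²(jπx/a) dx = a²/4, ∫x²·sin²(jπx/a) dx = a³·(1/6 − 1/(4j²π²)); cross terms ∫x·sin(jπx/a)·sin(lπx/a) dx = 0 for j + l even and −4jla²/(π²(j² − l²)²) for j + l odd, ∫x²·sin(jπx/a)·sin(lπx/a) dx = (−1)^(j+l)·4jla³/(π²(j² − l²)²); higher powers the same way via product-to-sum and parts.
Normalization: ∫|φ|² dx = 7.8064.
⟨x⟩ = 1.6880 and ⟨x²⟩ = 3.1015.
(Δx)² = 3.1015 − (1.6880)² = 0.25224.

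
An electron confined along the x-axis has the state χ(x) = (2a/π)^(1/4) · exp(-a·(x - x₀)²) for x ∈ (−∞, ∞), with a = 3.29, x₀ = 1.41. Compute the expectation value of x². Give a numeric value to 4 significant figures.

⟨x²⟩ = ∫ x²·|χ|² dx (integrals over the domain).
Gaussian moments (u = x − x₀): ∫u^(2j)·e^(−2au²) du = (2j−1)!!/(4a)^j · √(π/(2a)), odd powers integrate to 0; here √(π/(2a)) = 0.69097.
⟨x²⟩ = 2.0641.

2.064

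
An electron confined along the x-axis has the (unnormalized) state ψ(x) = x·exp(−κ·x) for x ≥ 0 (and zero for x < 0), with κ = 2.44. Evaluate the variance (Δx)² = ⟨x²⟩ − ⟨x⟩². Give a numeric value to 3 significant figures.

0.126

Compute ⟨x⟩ and ⟨x²⟩ separately, then (Δx)² = ⟨x²⟩ − ⟨x⟩².
Every integrand reduces to terms xʲ·e^(−2κx) on [0, ∞); use ∫₀^∞ xʲ·e^(−2κx) dx = j!/(2κ)^(j+1).
Normalization: ∫|ψ|² dx = 0.017210.
⟨x⟩ = 0.61475 and ⟨x²⟩ = 0.50390.
(Δx)² = 0.50390 − (0.61475)² = 0.12597.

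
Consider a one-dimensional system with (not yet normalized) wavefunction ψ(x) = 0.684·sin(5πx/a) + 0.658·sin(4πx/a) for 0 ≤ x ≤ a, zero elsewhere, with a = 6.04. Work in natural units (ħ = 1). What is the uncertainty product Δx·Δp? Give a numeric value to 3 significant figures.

Δx = √(⟨x²⟩−⟨x⟩²), Δp = √(⟨p²⟩−⟨p⟩²).
On 0 ≤ x ≤ a (j ≠ l): ∫sin²(jπx/a) dx = a/2, ∫sin(jπx/a)·sin(lπx/a) dx = 0; diagonal moments ∫x·sin²(jπx/a) dx = a²/4, ∫x²·sin²(jπx/a) dx = a³·(1/6 − 1/(4j²π²)); cross terms ∫x·sin(jπx/a)·sin(lπx/a) dx = 0 for j + l even and −4jla²/(π²(j² − l²)²) for j + l odd, ∫x²·sin(jπx/a)·sin(lπx/a) dx = (−1)^(j+l)·4jla³/(π²(j² − l²)²); higher powers the same way via product-to-sum and parts. d²/dx² sin(jπx/a) = −(jπ/a)²·sin(jπx/a); on 0 ≤ x ≤ a, ∫sin²(jπx/a) dx = a/2 and ∫sin(jπx/a)·sin(lπx/a) dx = 0 for j ≠ l, so only diagonal terms survive in ∫|ψ|² and ∫ψ·ψ″; ∫ψ·ψ′ dx = [ψ²/2] between the walls = 0.
Normalization: ∫|ψ|² dx = 2.7205.
⟨x⟩ = 1.8121, ⟨x²⟩ = 4.7706 ⇒ Δx = 1.2195.
⟨p⟩ = 0.0000, ⟨p²⟩ = 5.5932 ⇒ Δp = 2.3650.
Δx·Δp = 2.8840.

2.88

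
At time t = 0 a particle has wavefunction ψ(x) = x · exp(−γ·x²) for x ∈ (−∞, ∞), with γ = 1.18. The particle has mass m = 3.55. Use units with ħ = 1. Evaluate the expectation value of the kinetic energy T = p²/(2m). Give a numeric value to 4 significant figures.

0.4986

T = −(ħ²/2m) d²/dx², so ⟨T⟩ = −(ħ²/2m) ∫ ψ*·ψ'' dx / ∫|ψ|² dx; with m = 3.55.
Expand each integrand as polynomial × e^(−2γx²) and use ∫x^(2j)·e^(−2γx²) dx = (2j−1)!!/(4γ)^j · √(π/(2γ)), odd powers → 0; here √(π/(2γ)) = 1.1538. Differentiate with the product rule, d/dx e^(−γx²) = −2γx·e^(−γx²).
State is unnormalized: ∫|ψ|² dx = 0.24444, and ∫ψ*·(−ħ²/2m · ψ'') dx = 0.12188, so ⟨T⟩ = 0.12188 / 0.24444.
⟨T⟩ = 0.49859.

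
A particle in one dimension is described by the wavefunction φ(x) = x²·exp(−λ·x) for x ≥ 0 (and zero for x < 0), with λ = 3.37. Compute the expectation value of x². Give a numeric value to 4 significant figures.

0.6604

⟨x²⟩ = ∫ x²·|φ|² dx / ∫|φ|² dx (integrals over the domain).
Every integrand reduces to terms xʲ·e^(−2λx) on [0, ∞); use ∫₀^∞ xʲ·e^(−2λx) dx = j!/(2λ)^(j+1).
State is unnormalized: ∫|φ|² dx = 0.0017255, and ∫φ*·x²·φ dx = 0.0011395, so ⟨x²⟩ = 0.0011395 / 0.0017255.
⟨x²⟩ = 0.66039.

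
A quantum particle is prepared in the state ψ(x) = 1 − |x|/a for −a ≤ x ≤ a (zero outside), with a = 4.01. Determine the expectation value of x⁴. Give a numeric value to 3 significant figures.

7.39

⟨x⁴⟩ = ∫ x⁴·|ψ|² dx / ∫|ψ|² dx (integrals over the domain).
ψ is even, so ∫ over [−a, a] = 2∫₀ᵃ with ψ = 1 − x/a there: ∫₀ᵃ (1 − x/a)² dx = a/3, ∫₀ᵃ x²(1 − x/a)² dx = a³/30, ∫₀ᵃ x⁴(1 − x/a)² dx = a⁵/105.
State is unnormalized: ∫|ψ|² dx = 2.6733, and ∫ψ*·x⁴·ψ dx = 19.750, so ⟨x⁴⟩ = 19.750 / 2.6733.
⟨x⁴⟩ = 7.3877.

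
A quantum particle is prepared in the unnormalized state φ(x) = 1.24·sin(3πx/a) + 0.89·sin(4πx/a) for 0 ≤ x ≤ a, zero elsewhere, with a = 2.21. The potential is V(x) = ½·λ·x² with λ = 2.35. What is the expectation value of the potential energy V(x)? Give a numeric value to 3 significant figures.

⟨V⟩ = ∫ V(x)·|φ|² dx / ∫|φ|² dx.
On 0 ≤ x ≤ a (j ≠ l): ∫sin²(jπx/a) dx = a/2, ∫sin(jπx/a)·sin(lπx/a) dx = 0; diagonal moments ∫x·sin²(jπx/a) dx = a²/4, ∫x²·sin²(jπx/a) dx = a³·(1/6 − 1/(4j²π²)); cross terms ∫x·sin(jπx/a)·sin(lπx/a) dx = 0 for j + l even and −4jla²/(π²(j² − l²)²) for j + l odd, ∫x²·sin(jπx/a)·sin(lπx/a) dx = (−1)^(j+l)·4jla³/(π²(j² − l²)²); higher powers the same way via product-to-sum and parts.
State is unnormalized: ∫|φ|² dx = 2.5743, and ∫φ*·V(x)·φ dx = 2.0753, so ⟨V⟩ = 2.0753 / 2.5743.
⟨V⟩ = 0.80615.

0.806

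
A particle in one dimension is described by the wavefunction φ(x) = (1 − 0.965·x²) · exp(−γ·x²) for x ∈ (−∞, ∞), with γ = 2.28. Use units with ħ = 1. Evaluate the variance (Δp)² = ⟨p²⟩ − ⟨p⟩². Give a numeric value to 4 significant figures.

3.578

Compute ⟨p⟩ and ⟨p²⟩ separately; (Δp)² = ⟨p²⟩ − ⟨p⟩².
Expand each integrand as polynomial × e^(−2γx²) and use ∫x^(2j)·e^(−2γx²) dx = (2j−1)!!/(4γ)^j · √(π/(2γ)), odd powers → 0; here √(π/(2γ)) = 0.83003. Differentiate with the product rule, d/dx e^(−γx²) = −2γx·e^(−γx²).
Normalization: ∫|φ|² dx = 0.68225.
⟨p⟩ = 0.0000 and ⟨p²⟩ = 3.5782.
(Δp)² = 3.5782 − (0.0000)² = 3.5782.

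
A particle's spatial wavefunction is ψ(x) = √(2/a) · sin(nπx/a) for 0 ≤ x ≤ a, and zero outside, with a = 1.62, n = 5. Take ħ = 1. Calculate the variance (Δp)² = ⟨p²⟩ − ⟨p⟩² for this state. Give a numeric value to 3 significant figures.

94.0

Compute ⟨p⟩ and ⟨p²⟩ separately; (Δp)² = ⟨p²⟩ − ⟨p⟩².
d/dx sin(nπx/a) = (nπ/a)·cos(nπx/a) and d²/dx² sin(nπx/a) = −(nπ/a)²·sin(nπx/a); on 0 ≤ x ≤ a, ∫sin²(nπx/a) dx = a/2 and ∫sin(nπx/a)·cos(nπx/a) dx = 0.
⟨p⟩ = 0.0000 and ⟨p²⟩ = 94.018.
(Δp)² = 94.018 − (0.0000)² = 94.018.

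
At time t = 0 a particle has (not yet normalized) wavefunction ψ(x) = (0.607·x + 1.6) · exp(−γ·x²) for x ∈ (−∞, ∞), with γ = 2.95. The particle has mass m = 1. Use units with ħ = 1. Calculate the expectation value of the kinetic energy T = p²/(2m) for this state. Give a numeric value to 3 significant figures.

1.51

T = −(ħ²/2m) d²/dx², so ⟨T⟩ = −(ħ²/2m) ∫ ψ*·ψ'' dx / ∫|ψ|² dx; with m = 1.
Expand each integrand as polynomial × e^(−2γx²) and use ∫x^(2j)·e^(−2γx²) dx = (2j−1)!!/(4γ)^j · √(π/(2γ)), odd powers → 0; here √(π/(2γ)) = 0.72971. Differentiate with the product rule, d/dx e^(−γx²) = −2γx·e^(−γx²).
State is unnormalized: ∫|ψ|² dx = 1.8908, and ∫ψ*·(−ħ²/2m · ψ'') dx = 2.8562, so ⟨T⟩ = 2.8562 / 1.8908.
⟨T⟩ = 1.5105.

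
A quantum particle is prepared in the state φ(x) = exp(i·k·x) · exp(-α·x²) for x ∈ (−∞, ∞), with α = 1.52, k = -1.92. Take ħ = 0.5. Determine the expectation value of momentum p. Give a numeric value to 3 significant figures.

p φ = −iħ dφ/dx; then ⟨p⟩ = ∫ φ*·(pφ) dx / ∫|φ|² dx.
Gaussian moments: ∫x^(2j)·e^(−2αx²) dx = (2j−1)!!/(4α)^j · √(π/(2α)), odd powers integrate to 0; here √(π/(2α)) = 1.0166. Derivatives: φ′ = (ik − 2αx)·φ, φ″ = ((ik − 2αx)² − 2α)·φ; the odd-in-x pieces drop out.
State is unnormalized: ∫|φ|² dx = 1.0166, and ∫φ*·(−iħ φ') dx = -0.97591, so ⟨p⟩ = -0.97591 / 1.0166.
⟨p⟩ = -0.96000.

-0.960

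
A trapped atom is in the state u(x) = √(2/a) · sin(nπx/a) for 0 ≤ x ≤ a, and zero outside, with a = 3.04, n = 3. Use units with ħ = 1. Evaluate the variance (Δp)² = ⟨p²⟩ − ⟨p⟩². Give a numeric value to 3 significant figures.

9.61

Compute ⟨p⟩ and ⟨p²⟩ separately; (Δp)² = ⟨p²⟩ − ⟨p⟩².
d/dx sin(nπx/a) = (nπ/a)·cos(nπx/a) and d²/dx² sin(nπx/a) = −(nπ/a)²·sin(nπx/a); on 0 ≤ x ≤ a, ∫sin²(nπx/a) dx = a/2 and ∫sin(nπx/a)·cos(nπx/a) dx = 0.
⟨p⟩ = 0.0000 and ⟨p²⟩ = 9.6116.
(Δp)² = 9.6116 − (0.0000)² = 9.6116.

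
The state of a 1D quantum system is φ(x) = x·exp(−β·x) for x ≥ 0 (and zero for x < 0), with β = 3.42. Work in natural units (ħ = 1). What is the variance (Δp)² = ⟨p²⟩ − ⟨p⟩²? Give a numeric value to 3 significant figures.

11.7

Compute ⟨p⟩ and ⟨p²⟩ separately; (Δp)² = ⟨p²⟩ − ⟨p⟩².
Differentiate x·exp(−β·x) with the product rule; every integrand then reduces to terms xʲ·e^(−2βx) on [0, ∞), with ∫₀^∞ xʲ·e^(−2βx) dx = j!/(2β)^(j+1).
Normalization: ∫|φ|² dx = 0.0062497.
⟨p⟩ = 0.0000 and ⟨p²⟩ = 11.696.
(Δp)² = 11.696 − (0.0000)² = 11.696.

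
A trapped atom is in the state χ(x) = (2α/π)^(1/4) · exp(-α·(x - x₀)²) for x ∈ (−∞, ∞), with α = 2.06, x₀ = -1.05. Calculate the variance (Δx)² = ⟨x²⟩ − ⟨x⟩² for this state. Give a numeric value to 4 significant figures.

Compute ⟨x⟩ and ⟨x²⟩ separately, then (Δx)² = ⟨x²⟩ − ⟨x⟩².
Gaussian moments (u = x − x₀): ∫u^(2j)·e^(−2αu²) du = (2j−1)!!/(4α)^j · √(π/(2α)), odd powers integrate to 0; here √(π/(2α)) = 0.87323.
⟨x⟩ = -1.0500 and ⟨x²⟩ = 1.2239.
(Δx)² = 1.2239 − (-1.0500)² = 0.12136.

0.1214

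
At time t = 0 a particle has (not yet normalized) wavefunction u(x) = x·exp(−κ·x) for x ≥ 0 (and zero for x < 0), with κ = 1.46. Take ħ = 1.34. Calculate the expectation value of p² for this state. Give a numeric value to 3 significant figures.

p² u = −ħ² d²u/dx²; ⟨p²⟩ = −ħ² ∫ u*·u'' dx / ∫|u|² dx.
Differentiate x·exp(−κ·x) with the product rule; every integrand then reduces to terms xʲ·e^(−2κx) on [0, ∞), with ∫₀^∞ xʲ·e^(−2κx) dx = j!/(2κ)^(j+1).
State is unnormalized: ∫|u|² dx = 0.080331, and ∫u*·(−ħ² u'') dx = 0.30747, so ⟨p²⟩ = 0.30747 / 0.080331.
⟨p²⟩ = 3.8275.

3.83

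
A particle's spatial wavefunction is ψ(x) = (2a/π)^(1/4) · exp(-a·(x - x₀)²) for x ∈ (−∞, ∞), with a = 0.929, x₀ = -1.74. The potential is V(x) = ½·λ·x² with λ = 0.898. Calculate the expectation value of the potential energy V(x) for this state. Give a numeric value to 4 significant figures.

⟨V⟩ = ∫ V(x)·|ψ|² dx.
Gaussian moments (u = x − x₀): ∫u^(2j)·e^(−2au²) du = (2j−1)!!/(4a)^j · √(π/(2a)), odd powers integrate to 0; here √(π/(2a)) = 1.3003.
⟨V⟩ = 1.4802.

1.480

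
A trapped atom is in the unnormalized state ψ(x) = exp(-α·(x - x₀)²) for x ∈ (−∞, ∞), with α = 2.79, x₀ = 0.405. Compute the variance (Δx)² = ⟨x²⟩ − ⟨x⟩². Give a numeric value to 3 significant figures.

Compute ⟨x⟩ and ⟨x²⟩ separately, then (Δx)² = ⟨x²⟩ − ⟨x⟩².
Gaussian moments (u = x − x₀): ∫u^(2j)·e^(−2αu²) du = (2j−1)!!/(4α)^j · √(π/(2α)), odd powers integrate to 0; here √(π/(2α)) = 0.75034.
Normalization: ∫|ψ|² dx = 0.75034.
⟨x⟩ = 0.40500 and ⟨x²⟩ = 0.25363.
(Δx)² = 0.25363 − (0.40500)² = 0.089606.

0.0896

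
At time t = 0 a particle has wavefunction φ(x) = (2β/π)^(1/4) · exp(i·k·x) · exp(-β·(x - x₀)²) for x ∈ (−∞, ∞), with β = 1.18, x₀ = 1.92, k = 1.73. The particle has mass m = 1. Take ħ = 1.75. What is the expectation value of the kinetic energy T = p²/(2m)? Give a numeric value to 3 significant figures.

T = −(ħ²/2m) d²/dx², so ⟨T⟩ = −(ħ²/2m) ∫ φ*·φ'' dx; with m = 1.
Gaussian moments (u = x − x₀): ∫u^(2j)·e^(−2βu²) du = (2j−1)!!/(4β)^j · √(π/(2β)), odd powers integrate to 0; here √(π/(2β)) = 1.1538. Derivatives: φ′ = (ik − 2βu)·φ, φ″ = ((ik − 2βu)² − 2β)·φ; the odd-in-u pieces drop out.
⟨T⟩ = 6.3898.

6.39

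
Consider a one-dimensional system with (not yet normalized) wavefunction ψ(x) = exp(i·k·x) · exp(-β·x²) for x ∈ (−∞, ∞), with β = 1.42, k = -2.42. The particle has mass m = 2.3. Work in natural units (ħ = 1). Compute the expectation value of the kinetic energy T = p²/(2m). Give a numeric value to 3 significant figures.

1.58

T = −(ħ²/2m) d²/dx², so ⟨T⟩ = −(ħ²/2m) ∫ ψ*·ψ'' dx / ∫|ψ|² dx; with m = 2.3.
Gaussian moments: ∫x^(2j)·e^(−2βx²) dx = (2j−1)!!/(4β)^j · √(π/(2β)), odd powers integrate to 0; here √(π/(2β)) = 1.0518. Derivatives: ψ′ = (ik − 2βx)·ψ, ψ″ = ((ik − 2βx)² − 2β)·ψ; the odd-in-x pieces drop out.
State is unnormalized: ∫|ψ|² dx = 1.0518, and ∫ψ*·(−ħ²/2m · ψ'') dx = 1.6637, so ⟨T⟩ = 1.6637 / 1.0518.
⟨T⟩ = 1.5818.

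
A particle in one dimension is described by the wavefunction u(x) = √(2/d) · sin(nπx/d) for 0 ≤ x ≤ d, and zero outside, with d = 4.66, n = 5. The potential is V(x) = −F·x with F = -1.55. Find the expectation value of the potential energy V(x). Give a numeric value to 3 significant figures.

3.61

⟨V⟩ = ∫ V(x)·|u|² dx.
With sin²θ = (1 − cos2θ)/2 on 0 ≤ x ≤ d: ∫sin²(nπx/d) dx = d/2, ∫x·sin²(nπx/d) dx = d²/4, ∫x²·sin²(nπx/d) dx = d³·(1/6 − 1/(4n²π²)); higher powers xᵏ the same way, integrating xᵏ·cos(2nπx/d) by parts.
⟨V⟩ = 3.6115.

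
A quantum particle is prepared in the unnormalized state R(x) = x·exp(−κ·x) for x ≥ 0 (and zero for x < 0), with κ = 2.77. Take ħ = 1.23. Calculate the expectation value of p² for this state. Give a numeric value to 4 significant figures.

11.61

p² R = −ħ² d²R/dx²; ⟨p²⟩ = −ħ² ∫ R*·R'' dx / ∫|R|² dx.
Differentiate x·exp(−κ·x) with the product rule; every integrand then reduces to terms xʲ·e^(−2κx) on [0, ∞), with ∫₀^∞ xʲ·e^(−2κx) dx = j!/(2κ)^(j+1).
State is unnormalized: ∫|R|² dx = 0.011763, and ∫R*·(−ħ² R'') dx = 0.13654, so ⟨p²⟩ = 0.13654 / 0.011763.
⟨p²⟩ = 11.608.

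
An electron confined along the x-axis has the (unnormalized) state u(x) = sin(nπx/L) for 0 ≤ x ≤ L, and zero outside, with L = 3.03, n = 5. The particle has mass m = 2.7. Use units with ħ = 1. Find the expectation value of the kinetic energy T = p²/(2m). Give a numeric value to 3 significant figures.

T = −(ħ²/2m) d²/dx², so ⟨T⟩ = −(ħ²/2m) ∫ u*·u'' dx / ∫|u|² dx; with m = 2.7.
d/dx sin(nπx/L) = (nπ/L)·cos(nπx/L) and d²/dx² sin(nπx/L) = −(nπ/L)²·sin(nπx/L); on 0 ≤ x ≤ L, ∫sin²(nπx/L) dx = L/2 and ∫sin(nπx/L)·cos(nπx/L) dx = 0.
State is unnormalized: ∫|u|² dx = 1.5150, and ∫u*·(−ħ²/2m · u'') dx = 7.5400, so ⟨T⟩ = 7.5400 / 1.5150.
⟨T⟩ = 4.9769.

4.98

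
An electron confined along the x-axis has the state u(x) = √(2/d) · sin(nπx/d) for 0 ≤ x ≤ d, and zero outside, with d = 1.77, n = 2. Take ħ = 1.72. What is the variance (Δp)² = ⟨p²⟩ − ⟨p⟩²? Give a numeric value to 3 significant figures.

Compute ⟨p⟩ and ⟨p²⟩ separately; (Δp)² = ⟨p²⟩ − ⟨p⟩².
d/dx sin(nπx/d) = (nπ/d)·cos(nπx/d) and d²/dx² sin(nπx/d) = −(nπ/d)²·sin(nπx/d); on 0 ≤ x ≤ d, ∫sin²(nπx/d) dx = d/2 and ∫sin(nπx/d)·cos(nπx/d) dx = 0.
⟨p⟩ = 0.0000 and ⟨p²⟩ = 37.280.
(Δp)² = 37.280 − (0.0000)² = 37.280.

37.3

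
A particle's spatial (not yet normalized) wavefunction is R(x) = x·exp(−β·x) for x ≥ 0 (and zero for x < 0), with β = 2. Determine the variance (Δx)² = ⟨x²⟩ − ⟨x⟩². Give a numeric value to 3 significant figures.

0.188

Compute ⟨x⟩ and ⟨x²⟩ separately, then (Δx)² = ⟨x²⟩ − ⟨x⟩².
Every integrand reduces to terms xʲ·e^(−2βx) on [0, ∞); use ∫₀^∞ xʲ·e^(−2βx) dx = j!/(2β)^(j+1).
Normalization: ∫|R|² dx = 0.031250.
⟨x⟩ = 0.75000 and ⟨x²⟩ = 0.75000.
(Δx)² = 0.75000 − (0.75000)² = 0.18750.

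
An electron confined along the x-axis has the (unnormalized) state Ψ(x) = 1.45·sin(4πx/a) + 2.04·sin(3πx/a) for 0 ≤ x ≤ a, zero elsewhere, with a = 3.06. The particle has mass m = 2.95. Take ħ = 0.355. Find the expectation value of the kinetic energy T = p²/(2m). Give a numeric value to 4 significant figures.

0.2555

T = −(ħ²/2m) d²/dx², so ⟨T⟩ = −(ħ²/2m) ∫ Ψ*·Ψ'' dx / ∫|Ψ|² dx; with m = 2.95.
d²/dx² sin(jπx/a) = −(jπ/a)²·sin(jπx/a); on 0 ≤ x ≤ a, ∫sin²(jπx/a) dx = a/2 and ∫sin(jπx/a)·sin(lπx/a) dx = 0 for j ≠ l, so only diagonal terms survive in ∫|Ψ|² and ∫Ψ·Ψ″; ∫Ψ·Ψ′ dx = [Ψ²/2] between the walls = 0.
State is unnormalized: ∫|Ψ|² dx = 9.5841, and ∫Ψ*·(−ħ²/2m · Ψ'') dx = 2.4490, so ⟨T⟩ = 2.4490 / 9.5841.
⟨T⟩ = 0.25553.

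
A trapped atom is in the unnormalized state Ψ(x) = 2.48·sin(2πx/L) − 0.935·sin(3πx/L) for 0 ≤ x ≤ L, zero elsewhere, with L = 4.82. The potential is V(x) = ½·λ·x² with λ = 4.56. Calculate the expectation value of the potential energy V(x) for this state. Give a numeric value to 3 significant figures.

⟨V⟩ = ∫ V(x)·|Ψ|² dx / ∫|Ψ|² dx.
On 0 ≤ x ≤ L (j ≠ l): ∫sin²(jπx/L) dx = L/2, ∫sin(jπx/L)·sin(lπx/L) dx = 0; diagonal moments ∫x·sin²(jπx/L) dx = L²/4, ∫x²·sin²(jπx/L) dx = L³·(1/6 − 1/(4j²π²)); cross terms ∫x·sin(jπx/L)·sin(lπx/L) dx = 0 for j + l even and −4jlL²/(π²(j² − l²)²) for j + l odd, ∫x²·sin(jπx/L)·sin(lπx/L) dx = (−1)^(j+l)·4jlL³/(π²(j² − l²)²); higher powers the same way via product-to-sum and parts.
State is unnormalized: ∫|Ψ|² dx = 16.929, and ∫Ψ*·V(x)·Ψ dx = 403.51, so ⟨V⟩ = 403.51 / 16.929.
⟨V⟩ = 23.835.

23.8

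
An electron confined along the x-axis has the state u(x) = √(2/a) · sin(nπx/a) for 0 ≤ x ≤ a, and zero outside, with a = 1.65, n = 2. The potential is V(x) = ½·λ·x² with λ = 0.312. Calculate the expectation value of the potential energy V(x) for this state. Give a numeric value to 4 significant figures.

⟨V⟩ = ∫ V(x)·|u|² dx.
With sin²θ = (1 − cos2θ)/2 on 0 ≤ x ≤ a: ∫sin²(nπx/a) dx = a/2, ∫x·sin²(nπx/a) dx = a²/4, ∫x²·sin²(nπx/a) dx = a³·(1/6 − 1/(4n²π²)); higher powers xᵏ the same way, integrating xᵏ·cos(2nπx/a) by parts.
⟨V⟩ = 0.13619.

0.1362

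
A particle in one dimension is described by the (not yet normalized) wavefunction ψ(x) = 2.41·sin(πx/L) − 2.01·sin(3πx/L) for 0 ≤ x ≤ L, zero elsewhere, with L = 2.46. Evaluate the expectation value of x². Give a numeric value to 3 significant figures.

⟨x²⟩ = ∫ x²·|ψ|² dx / ∫|ψ|² dx (integrals over the domain).
On 0 ≤ x ≤ L (j ≠ l): ∫sin²(jπx/L) dx = L/2, ∫sin(jπx/L)·sin(lπx/L) dx = 0; diagonal moments ∫x·sin²(jπx/L) dx = L²/4, ∫x²·sin²(jπx/L) dx = L³·(1/6 − 1/(4j²π²)); cross terms ∫x·sin(jπx/L)·sin(lπx/L) dx = 0 for j + l even and −4jlL²/(π²(j² − l²)²) for j + l odd, ∫x²·sin(jπx/L)·sin(lπx/L) dx = (−1)^(j+l)·4jlL³/(π²(j² − l²)²); higher powers the same way via product-to-sum and parts.
State is unnormalized: ∫|ψ|² dx = 12.113, and ∫ψ*·x²·ψ dx = 19.335, so ⟨x²⟩ = 19.335 / 12.113.
⟨x²⟩ = 1.5962.

1.60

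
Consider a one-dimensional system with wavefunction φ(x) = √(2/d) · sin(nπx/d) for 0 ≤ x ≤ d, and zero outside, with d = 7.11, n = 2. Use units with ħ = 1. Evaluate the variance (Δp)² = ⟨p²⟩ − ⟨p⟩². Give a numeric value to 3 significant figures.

Compute ⟨p⟩ and ⟨p²⟩ separately; (Δp)² = ⟨p²⟩ − ⟨p⟩².
d/dx sin(nπx/d) = (nπ/d)·cos(nπx/d) and d²/dx² sin(nπx/d) = −(nπ/d)²·sin(nπx/d); on 0 ≤ x ≤ d, ∫sin²(nπx/d) dx = d/2 and ∫sin(nπx/d)·cos(nπx/d) dx = 0.
⟨p⟩ = 0.0000 and ⟨p²⟩ = 0.78095.
(Δp)² = 0.78095 − (0.0000)² = 0.78095.

0.781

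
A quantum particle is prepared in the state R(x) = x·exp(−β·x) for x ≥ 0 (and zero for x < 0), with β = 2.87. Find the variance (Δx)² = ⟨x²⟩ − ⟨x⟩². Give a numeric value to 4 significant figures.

Compute ⟨x⟩ and ⟨x²⟩ separately, then (Δx)² = ⟨x²⟩ − ⟨x⟩².
Every integrand reduces to terms xʲ·e^(−2βx) on [0, ∞); use ∫₀^∞ xʲ·e^(−2βx) dx = j!/(2β)^(j+1).
Normalization: ∫|R|² dx = 0.010575.
⟨x⟩ = 0.52265 and ⟨x²⟩ = 0.36421.
(Δx)² = 0.36421 − (0.52265)² = 0.091054.

0.09105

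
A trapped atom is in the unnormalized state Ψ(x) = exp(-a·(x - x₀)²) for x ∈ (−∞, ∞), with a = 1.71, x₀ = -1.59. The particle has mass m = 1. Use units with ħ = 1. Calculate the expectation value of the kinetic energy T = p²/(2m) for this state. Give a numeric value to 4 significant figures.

0.8550

T = −(ħ²/2m) d²/dx², so ⟨T⟩ = −(ħ²/2m) ∫ Ψ*·Ψ'' dx / ∫|Ψ|² dx; with m = 1.
Gaussian moments (u = x − x₀): ∫u^(2j)·e^(−2au²) du = (2j−1)!!/(4a)^j · √(π/(2a)), odd powers integrate to 0; here √(π/(2a)) = 0.95843. Derivatives: d/dx e^(−au²) = −2au·e^(−au²), d²/dx² e^(−au²) = (4a²u² − 2a)·e^(−au²).
State is unnormalized: ∫|Ψ|² dx = 0.95843, and ∫Ψ*·(−ħ²/2m · Ψ'') dx = 0.81946, so ⟨T⟩ = 0.81946 / 0.95843.
⟨T⟩ = 0.85500.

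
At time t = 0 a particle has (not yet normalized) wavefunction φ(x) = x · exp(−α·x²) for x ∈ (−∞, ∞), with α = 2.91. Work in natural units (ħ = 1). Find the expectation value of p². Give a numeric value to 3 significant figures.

p² φ = −ħ² d²φ/dx²; ⟨p²⟩ = −ħ² ∫ φ*·φ'' dx / ∫|φ|² dx.
Expand each integrand as polynomial × e^(−2αx²) and use ∫x^(2j)·e^(−2αx²) dx = (2j−1)!!/(4α)^j · √(π/(2α)), odd powers → 0; here √(π/(2α)) = 0.73471. Differentiate with the product rule, d/dx e^(−αx²) = −2αx·e^(−αx²).
State is unnormalized: ∫|φ|² dx = 0.063119, and ∫φ*·(−ħ² φ'') dx = 0.55103, so ⟨p²⟩ = 0.55103 / 0.063119.
⟨p²⟩ = 8.7300.

8.73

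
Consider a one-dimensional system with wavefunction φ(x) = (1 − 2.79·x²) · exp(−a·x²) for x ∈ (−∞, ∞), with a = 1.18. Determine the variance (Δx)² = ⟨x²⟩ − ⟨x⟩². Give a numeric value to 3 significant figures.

Compute ⟨x⟩ and ⟨x²⟩ separately, then (Δx)² = ⟨x²⟩ − ⟨x⟩².
Expand each integrand as polynomial × e^(−2ax²) and use ∫x^(2j)·e^(−2ax²) dx = (2j−1)!!/(4a)^j · √(π/(2a)), odd powers → 0; here √(π/(2a)) = 1.1538.
Normalization: ∫|φ|² dx = 0.99916.
⟨x⟩ = 0.0000 and ⟨x²⟩ = 0.65918.
(Δx)² = 0.65918 − (0.0000)² = 0.65918.

0.659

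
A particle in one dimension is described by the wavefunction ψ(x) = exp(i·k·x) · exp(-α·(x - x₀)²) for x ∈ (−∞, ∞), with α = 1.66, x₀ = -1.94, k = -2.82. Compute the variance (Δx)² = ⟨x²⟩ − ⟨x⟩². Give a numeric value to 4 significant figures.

0.1506

Compute ⟨x⟩ and ⟨x²⟩ separately, then (Δx)² = ⟨x²⟩ − ⟨x⟩².
Gaussian moments (u = x − x₀): ∫u^(2j)·e^(−2αu²) du = (2j−1)!!/(4α)^j · √(π/(2α)), odd powers integrate to 0; here √(π/(2α)) = 0.97276.
Normalization: ∫|ψ|² dx = 0.97276.
⟨x⟩ = -1.9400 and ⟨x²⟩ = 3.9142.
(Δx)² = 3.9142 − (-1.9400)² = 0.15060.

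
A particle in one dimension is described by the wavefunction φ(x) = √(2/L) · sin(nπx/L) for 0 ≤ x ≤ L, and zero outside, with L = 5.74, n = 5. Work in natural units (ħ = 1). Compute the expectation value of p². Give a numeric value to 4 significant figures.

7.489

p² φ = −ħ² d²φ/dx²; ⟨p²⟩ = −ħ² ∫ φ*·φ'' dx.
d/dx sin(nπx/L) = (nπ/L)·cos(nπx/L) and d²/dx² sin(nπx/L) = −(nπ/L)²·sin(nπx/L); on 0 ≤ x ≤ L, ∫sin²(nπx/L) dx = L/2 and ∫sin(nπx/L)·cos(nπx/L) dx = 0.
⟨p²⟩ = 7.4889.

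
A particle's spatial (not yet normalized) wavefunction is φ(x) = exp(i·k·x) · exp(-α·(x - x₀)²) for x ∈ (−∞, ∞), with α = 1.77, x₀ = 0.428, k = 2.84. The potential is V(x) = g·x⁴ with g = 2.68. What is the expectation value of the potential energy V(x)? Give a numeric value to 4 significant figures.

0.6664

⟨V⟩ = ∫ V(x)·|φ|² dx / ∫|φ|² dx.
Gaussian moments (u = x − x₀): ∫u^(2j)·e^(−2αu²) du = (2j−1)!!/(4α)^j · √(π/(2α)), odd powers integrate to 0; here √(π/(2α)) = 0.94205.
State is unnormalized: ∫|φ|² dx = 0.94205, and ∫φ*·V(x)·φ dx = 0.62775, so ⟨V⟩ = 0.62775 / 0.94205.
⟨V⟩ = 0.66637.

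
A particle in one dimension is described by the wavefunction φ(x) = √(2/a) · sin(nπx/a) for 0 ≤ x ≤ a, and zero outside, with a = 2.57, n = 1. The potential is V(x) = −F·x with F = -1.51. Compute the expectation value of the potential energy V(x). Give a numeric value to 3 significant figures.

⟨V⟩ = ∫ V(x)·|φ|² dx.
With sin²θ = (1 − cos2θ)/2 on 0 ≤ x ≤ a: ∫sin²(nπx/a) dx = a/2, ∫x·sin²(nπx/a) dx = a²/4, ∫x²·sin²(nπx/a) dx = a³·(1/6 − 1/(4n²π²)); higher powers xᵏ the same way, integrating xᵏ·cos(2nπx/a) by parts.
⟨V⟩ = 1.9404.

1.94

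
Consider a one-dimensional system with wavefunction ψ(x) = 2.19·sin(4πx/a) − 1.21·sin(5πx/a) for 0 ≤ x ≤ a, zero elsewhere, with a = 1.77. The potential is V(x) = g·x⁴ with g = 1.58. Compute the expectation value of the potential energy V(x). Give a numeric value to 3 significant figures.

⟨V⟩ = ∫ V(x)·|ψ|² dx / ∫|ψ|² dx.
On 0 ≤ x ≤ a (j ≠ l): ∫sin²(jπx/a) dx = a/2, ∫sin(jπx/a)·sin(lπx/a) dx = 0; diagonal moments ∫x·sin²(jπx/a) dx = a²/4, ∫x²·sin²(jπx/a) dx = a³·(1/6 − 1/(4j²π²)); cross terms ∫x·sin(jπx/a)·sin(lπx/a) dx = 0 for j + l even and −4jla²/(π²(j² − l²)²) for j + l odd, ∫x²·sin(jπx/a)·sin(lπx/a) dx = (−1)^(j+l)·4jla³/(π²(j² − l²)²); higher powers the same way via product-to-sum and parts.
State is unnormalized: ∫|ψ|² dx = 5.5403, and ∫ψ*·V(x)·ψ dx = 27.886, so ⟨V⟩ = 27.886 / 5.5403.
⟨V⟩ = 5.0334.

5.03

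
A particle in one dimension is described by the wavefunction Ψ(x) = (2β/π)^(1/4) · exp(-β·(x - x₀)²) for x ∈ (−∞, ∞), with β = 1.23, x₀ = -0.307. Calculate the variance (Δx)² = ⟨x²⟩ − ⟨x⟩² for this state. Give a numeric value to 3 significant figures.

0.203

Compute ⟨x⟩ and ⟨x²⟩ separately, then (Δx)² = ⟨x²⟩ − ⟨x⟩².
Gaussian moments (u = x − x₀): ∫u^(2j)·e^(−2βu²) du = (2j−1)!!/(4β)^j · √(π/(2β)), odd powers integrate to 0; here √(π/(2β)) = 1.1301.
⟨x⟩ = -0.30700 and ⟨x²⟩ = 0.29750.
(Δx)² = 0.29750 − (-0.30700)² = 0.20325.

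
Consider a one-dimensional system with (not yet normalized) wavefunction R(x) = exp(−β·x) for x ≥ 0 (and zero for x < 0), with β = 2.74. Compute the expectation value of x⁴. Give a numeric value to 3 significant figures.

⟨x⁴⟩ = ∫ x⁴·|R|² dx / ∫|R|² dx (integrals over the domain).
Every integrand reduces to terms xʲ·e^(−2βx) on [0, ∞); use ∫₀^∞ xʲ·e^(−2βx) dx = j!/(2β)^(j+1).
State is unnormalized: ∫|R|² dx = 0.18248, and ∫R*·x⁴·R dx = 0.0048563, so ⟨x⁴⟩ = 0.0048563 / 0.18248.
⟨x⁴⟩ = 0.026613.

0.0266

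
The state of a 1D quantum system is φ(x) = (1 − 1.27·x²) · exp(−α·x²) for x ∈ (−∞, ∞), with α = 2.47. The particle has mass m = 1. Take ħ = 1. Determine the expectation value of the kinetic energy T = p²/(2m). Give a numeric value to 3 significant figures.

2.14

T = −(ħ²/2m) d²/dx², so ⟨T⟩ = −(ħ²/2m) ∫ φ*·φ'' dx / ∫|φ|² dx; with m = 1.
Expand each integrand as polynomial × e^(−2αx²) and use ∫x^(2j)·e^(−2αx²) dx = (2j−1)!!/(4α)^j · √(π/(2α)), odd powers → 0; here √(π/(2α)) = 0.79746. Differentiate with the product rule, d/dx e^(−αx²) = −2αx·e^(−αx²).
State is unnormalized: ∫|φ|² dx = 0.63198, and ∫φ*·(−ħ²/2m · φ'') dx = 1.3520, so ⟨T⟩ = 1.3520 / 0.63198.
⟨T⟩ = 2.1393.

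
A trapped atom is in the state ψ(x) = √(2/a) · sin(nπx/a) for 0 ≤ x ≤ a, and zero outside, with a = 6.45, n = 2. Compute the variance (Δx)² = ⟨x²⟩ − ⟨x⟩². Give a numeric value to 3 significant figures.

Compute ⟨x⟩ and ⟨x²⟩ separately, then (Δx)² = ⟨x²⟩ − ⟨x⟩².
With sin²θ = (1 − cos2θ)/2 on 0 ≤ x ≤ a: ∫sin²(nπx/a) dx = a/2, ∫x·sin²(nπx/a) dx = a²/4, ∫x²·sin²(nπx/a) dx = a³·(1/6 − 1/(4n²π²)); higher powers xᵏ the same way, integrating xᵏ·cos(2nπx/a) by parts.
⟨x⟩ = 3.2250 and ⟨x²⟩ = 13.341.
(Δx)² = 13.341 − (3.2250)² = 2.9400.

2.94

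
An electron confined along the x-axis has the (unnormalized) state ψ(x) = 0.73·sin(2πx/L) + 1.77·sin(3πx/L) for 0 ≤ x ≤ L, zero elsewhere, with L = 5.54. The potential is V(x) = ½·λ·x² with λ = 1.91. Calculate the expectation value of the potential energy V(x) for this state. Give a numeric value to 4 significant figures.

⟨V⟩ = ∫ V(x)·|ψ|² dx / ∫|ψ|² dx.
On 0 ≤ x ≤ L (j ≠ l): ∫sin²(jπx/L) dx = L/2, ∫sin(jπx/L)·sin(lπx/L) dx = 0; diagonal moments ∫x·sin²(jπx/L) dx = L²/4, ∫x²·sin²(jπx/L) dx = L³·(1/6 − 1/(4j²π²)); cross terms ∫x·sin(jπx/L)·sin(lπx/L) dx = 0 for j + l even and −4jlL²/(π²(j² − l²)²) for j + l odd, ∫x²·sin(jπx/L)·sin(lπx/L) dx = (−1)^(j+l)·4jlL³/(π²(j² − l²)²); higher powers the same way via product-to-sum and parts.
State is unnormalized: ∫|ψ|² dx = 10.154, and ∫ψ*·V(x)·ψ dx = 56.413, so ⟨V⟩ = 56.413 / 10.154.
⟨V⟩ = 5.5556.

5.556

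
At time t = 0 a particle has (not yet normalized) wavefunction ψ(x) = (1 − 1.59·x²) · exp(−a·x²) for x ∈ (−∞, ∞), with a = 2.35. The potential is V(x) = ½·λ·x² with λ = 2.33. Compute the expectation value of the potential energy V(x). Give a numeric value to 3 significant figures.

0.0687

⟨V⟩ = ∫ V(x)·|ψ|² dx / ∫|ψ|² dx.
Expand each integrand as polynomial × e^(−2ax²) and use ∫x^(2j)·e^(−2ax²) dx = (2j−1)!!/(4a)^j · √(π/(2a)), odd powers → 0; here √(π/(2a)) = 0.81757.
State is unnormalized: ∫|ψ|² dx = 0.61116, and ∫ψ*·V(x)·ψ dx = 0.041977, so ⟨V⟩ = 0.041977 / 0.61116.
⟨V⟩ = 0.068684.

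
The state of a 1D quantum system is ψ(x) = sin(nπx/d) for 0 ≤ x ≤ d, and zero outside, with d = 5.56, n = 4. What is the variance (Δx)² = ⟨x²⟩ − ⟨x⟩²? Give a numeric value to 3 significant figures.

2.48

Compute ⟨x⟩ and ⟨x²⟩ separately, then (Δx)² = ⟨x²⟩ − ⟨x⟩².
With sin²θ = (1 − cos2θ)/2 on 0 ≤ x ≤ d: ∫sin²(nπx/d) dx = d/2, ∫x·sin²(nπx/d) dx = d²/4, ∫x²·sin²(nπx/d) dx = d³·(1/6 − 1/(4n²π²)); higher powers xᵏ the same way, integrating xᵏ·cos(2nπx/d) by parts.
Normalization: ∫|ψ|² dx = 2.7800.
⟨x⟩ = 2.7800 and ⟨x²⟩ = 10.207.
(Δx)² = 10.207 − (2.7800)² = 2.4783.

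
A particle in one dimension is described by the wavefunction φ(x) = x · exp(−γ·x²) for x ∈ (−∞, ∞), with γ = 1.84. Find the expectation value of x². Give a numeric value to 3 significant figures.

0.408

⟨x²⟩ = ∫ x²·|φ|² dx / ∫|φ|² dx (integrals over the domain).
Expand each integrand as polynomial × e^(−2γx²) and use ∫x^(2j)·e^(−2γx²) dx = (2j−1)!!/(4γ)^j · √(π/(2γ)), odd powers → 0; here √(π/(2γ)) = 0.92396.
State is unnormalized: ∫|φ|² dx = 0.12554, and ∫φ*·x²·φ dx = 0.051170, so ⟨x²⟩ = 0.051170 / 0.12554.
⟨x²⟩ = 0.40761.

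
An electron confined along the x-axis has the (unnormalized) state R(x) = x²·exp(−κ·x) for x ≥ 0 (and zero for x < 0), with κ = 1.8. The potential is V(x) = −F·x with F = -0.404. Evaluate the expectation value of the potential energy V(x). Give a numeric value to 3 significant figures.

⟨V⟩ = ∫ V(x)·|R|² dx / ∫|R|² dx.
Every integrand reduces to terms xʲ·e^(−2κx) on [0, ∞); use ∫₀^∞ xʲ·e^(−2κx) dx = j!/(2κ)^(j+1).
State is unnormalized: ∫|R|² dx = 0.039692, and ∫R*·V(x)·R dx = 0.022271, so ⟨V⟩ = 0.022271 / 0.039692.
⟨V⟩ = 0.56111.

0.561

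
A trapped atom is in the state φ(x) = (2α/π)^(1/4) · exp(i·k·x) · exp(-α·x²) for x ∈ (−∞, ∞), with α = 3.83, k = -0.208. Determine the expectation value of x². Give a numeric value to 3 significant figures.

0.0653

⟨x²⟩ = ∫ x²·|φ|² dx (integrals over the domain).
Gaussian moments: ∫x^(2j)·e^(−2αx²) dx = (2j−1)!!/(4α)^j · √(π/(2α)), odd powers integrate to 0; here √(π/(2α)) = 0.64041.
⟨x²⟩ = 0.065274.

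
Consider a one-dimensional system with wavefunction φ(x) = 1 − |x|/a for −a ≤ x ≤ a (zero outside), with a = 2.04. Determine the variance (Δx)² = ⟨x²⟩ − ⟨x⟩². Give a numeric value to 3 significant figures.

0.416

Compute ⟨x⟩ and ⟨x²⟩ separately, then (Δx)² = ⟨x²⟩ − ⟨x⟩².
φ is even, so ∫ over [−a, a] = 2∫₀ᵃ with φ = 1 − x/a there: ∫₀ᵃ (1 − x/a)² dx = a/3, ∫₀ᵃ x²(1 − x/a)² dx = a³/30, ∫₀ᵃ x⁴(1 − x/a)² dx = a⁵/105.
Normalization: ∫|φ|² dx = 1.3600.
⟨x⟩ = 0.0000 and ⟨x²⟩ = 0.41616.
(Δx)² = 0.41616 − (0.0000)² = 0.41616.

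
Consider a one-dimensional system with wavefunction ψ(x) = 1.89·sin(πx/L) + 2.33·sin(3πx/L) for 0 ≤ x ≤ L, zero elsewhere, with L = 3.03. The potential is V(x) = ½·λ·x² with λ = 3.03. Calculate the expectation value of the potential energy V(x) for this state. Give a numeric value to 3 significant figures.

4.83

⟨V⟩ = ∫ V(x)·|ψ|² dx / ∫|ψ|² dx.
On 0 ≤ x ≤ L (j ≠ l): ∫sin²(jπx/L) dx = L/2, ∫sin(jπx/L)·sin(lπx/L) dx = 0; diagonal moments ∫x·sin²(jπx/L) dx = L²/4, ∫x²·sin²(jπx/L) dx = L³·(1/6 − 1/(4j²π²)); cross terms ∫x·sin(jπx/L)·sin(lπx/L) dx = 0 for j + l even and −4jlL²/(π²(j² − l²)²) for j + l odd, ∫x²·sin(jπx/L)·sin(lπx/L) dx = (−1)^(j+l)·4jlL³/(π²(j² − l²)²); higher powers the same way via product-to-sum and parts.
State is unnormalized: ∫|ψ|² dx = 13.637, and ∫ψ*·V(x)·ψ dx = 65.818, so ⟨V⟩ = 65.818 / 13.637.
⟨V⟩ = 4.8266.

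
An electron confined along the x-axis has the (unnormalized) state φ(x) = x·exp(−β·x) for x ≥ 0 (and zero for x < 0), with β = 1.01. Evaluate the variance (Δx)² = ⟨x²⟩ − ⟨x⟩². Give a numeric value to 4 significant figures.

0.7352

Compute ⟨x⟩ and ⟨x²⟩ separately, then (Δx)² = ⟨x²⟩ − ⟨x⟩².
Every integrand reduces to terms xʲ·e^(−2βx) on [0, ∞); use ∫₀^∞ xʲ·e^(−2βx) dx = j!/(2β)^(j+1).
Normalization: ∫|φ|² dx = 0.24265.
⟨x⟩ = 1.4851 and ⟨x²⟩ = 2.9409.
(Δx)² = 2.9409 − (1.4851)² = 0.73522.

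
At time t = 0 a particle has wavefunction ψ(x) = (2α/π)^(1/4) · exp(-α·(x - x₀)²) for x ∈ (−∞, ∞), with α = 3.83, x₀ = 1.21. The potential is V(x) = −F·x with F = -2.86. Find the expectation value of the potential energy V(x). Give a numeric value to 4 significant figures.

⟨V⟩ = ∫ V(x)·|ψ|² dx.
Gaussian moments (u = x − x₀): ∫u^(2j)·e^(−2αu²) du = (2j−1)!!/(4α)^j · √(π/(2α)), odd powers integrate to 0; here √(π/(2α)) = 0.64041.
⟨V⟩ = 3.4606.

3.461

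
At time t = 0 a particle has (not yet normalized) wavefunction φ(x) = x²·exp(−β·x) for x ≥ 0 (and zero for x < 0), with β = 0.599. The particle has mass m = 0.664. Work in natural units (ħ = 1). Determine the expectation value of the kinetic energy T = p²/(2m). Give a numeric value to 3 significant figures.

0.0901

T = −(ħ²/2m) d²/dx², so ⟨T⟩ = −(ħ²/2m) ∫ φ*·φ'' dx / ∫|φ|² dx; with m = 0.664.
Differentiate x²·exp(−β·x) with the product rule; every integrand then reduces to terms xʲ·e^(−2βx) on [0, ∞), with ∫₀^∞ xʲ·e^(−2βx) dx = j!/(2β)^(j+1).
State is unnormalized: ∫|φ|² dx = 9.7258, and ∫φ*·(−ħ²/2m · φ'') dx = 0.87591, so ⟨T⟩ = 0.87591 / 9.7258.
⟨T⟩ = 0.090060.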